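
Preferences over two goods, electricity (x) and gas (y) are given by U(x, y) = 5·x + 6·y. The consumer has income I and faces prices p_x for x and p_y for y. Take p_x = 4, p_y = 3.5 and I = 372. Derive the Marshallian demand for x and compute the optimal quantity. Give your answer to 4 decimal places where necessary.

x* = 0

Linear utility — the consumer picks whichever good has higher MU/price: 5/4 = 1.25 vs 6/3.5 = 1.7143.
y gives more utility per dollar, so spend all income on y: y* = I/p_y, x* = 0.
Numerically: x* = 0, y* = 106.2857.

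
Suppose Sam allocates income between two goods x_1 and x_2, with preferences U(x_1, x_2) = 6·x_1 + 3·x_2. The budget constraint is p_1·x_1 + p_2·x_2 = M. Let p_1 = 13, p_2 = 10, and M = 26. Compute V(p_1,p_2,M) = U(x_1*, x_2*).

Perfect substitutes: compare marginal utility per dollar. 6/p_1 vs 3/p_2 → 0.4615 vs 0.3.
x_1 gives more utility per dollar, so spend all income on x_1: x_1* = M/p_1, x_2* = 0.
Numerically: x_1* = 2, x_2* = 0.
Utility at the optimum: U(2, 0) = 12.

V = 12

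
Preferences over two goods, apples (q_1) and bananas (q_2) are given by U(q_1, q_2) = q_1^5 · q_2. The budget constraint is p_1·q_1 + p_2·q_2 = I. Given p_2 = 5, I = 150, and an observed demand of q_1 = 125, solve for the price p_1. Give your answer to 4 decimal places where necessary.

p_1 = 1

MU_q_1/MU_q_2 = (5·q_2)/(q_1); tangency sets this equal to p_1/p_2.
So 5·p_2·q_2 = p_1·q_1; combined with the budget, a share 5/6 of income goes to q_1.
Demand: q_1*(p_1,p_2,I) = 5/6·I/p_1 and q_2* = 1/6·I/p_2.
Set q_1* = 125 in the demand function and solve for p_1: p_1 = 1.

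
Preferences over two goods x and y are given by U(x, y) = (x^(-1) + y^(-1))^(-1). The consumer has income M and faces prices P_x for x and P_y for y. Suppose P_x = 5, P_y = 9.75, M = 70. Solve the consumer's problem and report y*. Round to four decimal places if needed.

y* = 4.1836

With the ratio pinned down, the budget gives x* = M/(P_x + P_y·(y/x)) and y* = (y/x)·x*.
Numerically y/x = 0.716115, so x* = 70/(5 + 9.75·0.716115) = 5.842 and y* = 0.716115·5.842 = 4.1836.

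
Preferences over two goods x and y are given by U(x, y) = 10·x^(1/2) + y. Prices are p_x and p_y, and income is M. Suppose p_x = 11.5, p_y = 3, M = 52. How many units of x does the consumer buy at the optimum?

x* = 1.7013

Utility is quasi-linear in y; the FOC for x is 5/√x = p_x/p_y.
Thus x* = (5·p_y/p_x)² — independent of M — with the rest of income spent on y.
Plugging in: x* = (5·3/11.5)² = 1.7013.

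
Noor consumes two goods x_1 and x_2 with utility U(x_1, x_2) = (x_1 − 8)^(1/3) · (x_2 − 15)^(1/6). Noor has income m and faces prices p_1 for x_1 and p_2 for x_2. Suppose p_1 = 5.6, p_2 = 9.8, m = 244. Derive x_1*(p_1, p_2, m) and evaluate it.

x_1* = 14.2143

Discretionary income = 244 − 8·5.6 − 15·9.8 = 52.2; x_1* = 8 + 2/3·52.2/5.6 = 14.2143.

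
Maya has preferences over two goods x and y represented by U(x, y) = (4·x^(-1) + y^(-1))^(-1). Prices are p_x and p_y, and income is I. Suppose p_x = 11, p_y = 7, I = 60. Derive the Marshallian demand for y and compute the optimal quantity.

MU_x ∝ 4·x^(-2), MU_y ∝ y^(-2), so MRS = 4·(y/x)^(2) = p_x/p_y.
Hence y/x = ((1/4)·p_x/p_y)^(1/(2)), i.e. raised to the 0.5 power.
Substitute y = (y/x)·x into the budget: x* = I/(p_x + p_y·(y/x)).
Numerically y/x = 0.626783, so x* = 60/(11 + 7·0.626783) = 3.8993 and y* = 0.626783·3.8993 = 2.444.

y* = 2.444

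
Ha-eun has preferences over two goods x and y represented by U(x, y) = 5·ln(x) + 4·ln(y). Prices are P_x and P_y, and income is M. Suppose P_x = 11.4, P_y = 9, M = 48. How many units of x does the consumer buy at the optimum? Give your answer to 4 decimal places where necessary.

x* = 2.3392

MU_x/MU_y = (5·y)/(4·x); tangency sets this equal to P_x/P_y.
Rearranging, P_y·y = (4/5)·P_x·x. Substituting into the budget gives P_x·x·(1 + (4/5)) = M.
Demand: x*(P_x,P_y,M) = 5/9·M/P_x and y* = 4/9·M/P_y.
At P_x=11.4, P_y=9, M=48: x* = 5/9·48/11.4 = 2.3392.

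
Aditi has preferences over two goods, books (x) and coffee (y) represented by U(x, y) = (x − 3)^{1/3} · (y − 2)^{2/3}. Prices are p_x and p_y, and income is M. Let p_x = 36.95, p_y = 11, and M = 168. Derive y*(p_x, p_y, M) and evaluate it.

This is Cobb-Douglas in (x−3, y−2): tangency gives 1/3·p_y·(y−2) = 2/3·p_x·(x−3).
Substituting into the budget: x* = 3 + 1/3·(M − 3·p_x − 2·p_y)/p_x, and y* = 2 + 2/3·(…)/p_y.
Discretionary income = 168 − 3·36.95 − 2·11 = 35.15; y* = 2 + 2/3·35.15/11 = 4.1303.

y* = 4.1303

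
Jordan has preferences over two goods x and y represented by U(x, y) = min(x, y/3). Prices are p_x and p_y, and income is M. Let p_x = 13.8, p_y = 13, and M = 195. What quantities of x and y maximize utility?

With perfect complements, no substitution: consume in ratio x:y = 1:3.
Budget: p_x·x + p_y·3·x = M, so (p_x + 3·p_y)·x = M.
Demand: x*(p_x,p_y,M) = M/(p_x + 3·p_y), y* = 3·M/(p_x + 3·p_y).
Here 13.8 + 3·13 = 52.8, giving x* = 3.6932 and y* = 11.0795.

x* = 3.6932, y* = 11.0795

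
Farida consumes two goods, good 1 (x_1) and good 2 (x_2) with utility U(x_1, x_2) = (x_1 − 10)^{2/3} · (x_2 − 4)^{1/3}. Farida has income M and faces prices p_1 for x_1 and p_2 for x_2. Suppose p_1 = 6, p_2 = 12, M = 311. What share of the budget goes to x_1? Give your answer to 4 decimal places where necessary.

Let x_1' = x_1−10, x_2' = x_2−4. MRS = 2·x_2'/x_1' = p_1/p_2.
Substituting into the budget: x_1* = 10 + 2/3·(M − 10·p_1 − 4·p_2)/p_1, and x_2* = 4 + 1/3·(…)/p_2.
Discretionary income = 311 − 10·6 − 4·12 = 203; x_1* = 10 + 2/3·203/6 = 32.5556; x_2* = 4 + 1/3·203/12 = 9.6389.
Expenditure on x_1: 6·32.5556 = 195.3333; share = 0.6281.

share on x_1 = 0.6281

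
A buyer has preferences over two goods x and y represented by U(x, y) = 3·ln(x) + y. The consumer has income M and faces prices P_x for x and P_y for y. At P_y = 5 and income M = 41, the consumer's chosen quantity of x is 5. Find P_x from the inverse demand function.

P_x = 3

MU_x = 3/x, MU_y = 1. Tangency: 3/x = P_x/P_y.
So x*(P_x,P_y) = 3·P_y/P_x, independent of income; and y* = (M − 3·P_y)/P_y.
Set x* = 5 in the demand function and solve for P_x: P_x = 3.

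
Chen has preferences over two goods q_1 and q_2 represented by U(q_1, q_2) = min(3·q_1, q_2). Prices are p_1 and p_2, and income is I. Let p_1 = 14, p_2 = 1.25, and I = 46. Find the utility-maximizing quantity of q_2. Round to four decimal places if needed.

q_2* = 7.7746

Demand: q_1*(p_1,p_2,I) = I/(p_1 + 3·p_2), q_2* = 3·I/(p_1 + 3·p_2).
Here 14 + 3·1.25 = 17.75, giving q_2* = 7.7746.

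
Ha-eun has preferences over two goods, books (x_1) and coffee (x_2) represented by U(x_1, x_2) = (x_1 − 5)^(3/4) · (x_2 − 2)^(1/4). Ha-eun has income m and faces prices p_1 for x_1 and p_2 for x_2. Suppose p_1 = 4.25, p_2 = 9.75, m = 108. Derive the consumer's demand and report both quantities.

x_1* = 16.8676, x_2* = 3.7244

MRS = 3·(x_2−2)/(x_1−5). Tangency with p_1/p_2 gives x_2−2 = (1/3)·(p_1/p_2)·(x_1−5).
After buying the subsistence bundle (5, 2), a share 0.75 of the remaining income goes to x_1: x_1* = 5 + 0.75·(m − 5p_1 − 2p_2)/p_1.
Discretionary income = 108 − 5·4.25 − 2·9.75 = 67.25; x_1* = 5 + 0.75·67.25/4.25 = 16.8676; x_2* = 2 + 0.25·67.25/9.75 = 3.7244.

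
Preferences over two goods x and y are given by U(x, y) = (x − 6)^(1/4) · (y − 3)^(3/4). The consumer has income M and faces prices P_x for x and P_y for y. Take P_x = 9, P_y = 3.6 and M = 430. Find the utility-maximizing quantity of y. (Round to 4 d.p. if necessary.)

This is Cobb-Douglas in (x−6, y−3): tangency gives 0.25·P_y·(y−3) = 0.75·P_x·(x−6).
After buying the subsistence bundle (6, 3), a share 0.25 of the remaining income goes to x: x* = 6 + 0.25·(M − 6P_x − 3P_y)/P_x.
Discretionary income = 430 − 6·9 − 3·3.6 = 365.2; y* = 3 + 0.75·365.2/3.6 = 79.0833.

y* = 79.0833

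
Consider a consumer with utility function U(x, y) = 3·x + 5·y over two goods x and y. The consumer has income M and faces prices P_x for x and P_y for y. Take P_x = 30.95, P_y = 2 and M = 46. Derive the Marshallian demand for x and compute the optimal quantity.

Linear utility — the consumer picks whichever good has higher MU/price: 3/30.95 = 0.0969 vs 5/2 = 2.5.
y gives more utility per dollar, so spend all income on y: y* = M/P_y, x* = 0.
Numerically: x* = 0, y* = 23.

x* = 0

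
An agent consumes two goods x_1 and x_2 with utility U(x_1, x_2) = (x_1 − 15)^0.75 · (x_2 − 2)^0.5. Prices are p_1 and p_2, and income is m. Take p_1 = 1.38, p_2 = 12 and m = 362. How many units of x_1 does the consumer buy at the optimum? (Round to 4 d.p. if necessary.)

Let x_1' = x_1−15, x_2' = x_2−2. MRS = (3/2)·x_2'/x_1' = p_1/p_2.
Substituting into the budget: x_1* = 15 + 0.6·(m − 15·p_1 − 2·p_2)/p_1, and x_2* = 2 + 0.4·(…)/p_2.
Discretionary income = 362 − 15·1.38 − 2·12 = 317.3; x_1* = 15 + 0.6·317.3/1.38 = 152.9565.

x_1* = 152.9565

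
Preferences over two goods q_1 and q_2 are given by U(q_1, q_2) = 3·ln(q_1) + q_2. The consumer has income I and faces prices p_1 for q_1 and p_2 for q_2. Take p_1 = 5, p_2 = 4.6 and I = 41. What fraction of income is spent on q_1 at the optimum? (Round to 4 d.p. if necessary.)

MU_q_1 = 3/q_1, MU_q_2 = 1. Tangency: 3/q_1 = p_1/p_2.
So q_1*(p_1,p_2) = 3·p_2/p_1, independent of income; and q_2* = (I − 3·p_2)/p_2.
At the given prices: q_1* = 3·4.6/5 = 2.76, and q_2* = 5.913.
Expenditure on q_1: 5·2.76 = 13.8; share = 0.3366.

share on q_1 = 0.3366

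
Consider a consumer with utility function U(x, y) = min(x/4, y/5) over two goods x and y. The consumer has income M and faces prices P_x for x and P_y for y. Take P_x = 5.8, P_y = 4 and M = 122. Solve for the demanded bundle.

Here 4·5.8 + 5·4 = 43.2, giving x* = 11.2963 and y* = 14.1204.

x* = 11.2963, y* = 14.1204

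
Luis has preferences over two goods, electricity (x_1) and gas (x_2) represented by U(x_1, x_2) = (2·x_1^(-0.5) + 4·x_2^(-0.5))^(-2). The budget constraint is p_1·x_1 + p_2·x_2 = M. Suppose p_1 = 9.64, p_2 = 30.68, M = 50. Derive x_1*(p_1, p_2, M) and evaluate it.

MU_x_1 ∝ 2·x_1^(-1.5), MU_x_2 ∝ 4·x_2^(-1.5), so MRS = (1/2)·(x_2/x_1)^(1.5) = p_1/p_2.
Solve for the ratio: x_2/x_1 = [2·p_1/p_2]^(2/3).
With the ratio pinned down, the budget gives x_1* = M/(p_1 + p_2·(x_2/x_1)) and x_2* = (x_2/x_1)·x_1*.
Numerically x_2/x_1 = 0.733671, so x_1* = 50/(9.64 + 30.68·0.733671) = 1.5553.

x_1* = 1.5553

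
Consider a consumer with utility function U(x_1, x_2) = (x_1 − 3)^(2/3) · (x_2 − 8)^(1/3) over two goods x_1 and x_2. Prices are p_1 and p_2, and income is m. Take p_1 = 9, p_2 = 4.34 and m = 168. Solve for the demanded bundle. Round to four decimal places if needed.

Let x_1' = x_1−3, x_2' = x_2−8. MRS = 2·x_2'/x_1' = p_1/p_2.
Substituting into the budget: x_1* = 3 + 2/3·(m − 3·p_1 − 8·p_2)/p_1, and x_2* = 8 + 1/3·(…)/p_2.
Discretionary income = 168 − 3·9 − 8·4.34 = 106.28; x_1* = 3 + 2/3·106.28/9 = 10.8726; x_2* = 8 + 1/3·106.28/4.34 = 16.1628.

x_1* = 10.8726, x_2* = 16.1628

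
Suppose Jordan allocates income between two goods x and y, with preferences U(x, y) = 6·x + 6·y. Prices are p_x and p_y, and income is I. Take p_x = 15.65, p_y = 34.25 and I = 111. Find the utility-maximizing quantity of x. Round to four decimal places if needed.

Perfect substitutes: compare marginal utility per dollar. 6/p_x vs 6/p_y → 0.3834 vs 0.1752.
x gives more utility per dollar, so spend all income on x: x* = I/p_x, y* = 0.
Numerically: x* = 7.0927, y* = 0.

x* = 7.0927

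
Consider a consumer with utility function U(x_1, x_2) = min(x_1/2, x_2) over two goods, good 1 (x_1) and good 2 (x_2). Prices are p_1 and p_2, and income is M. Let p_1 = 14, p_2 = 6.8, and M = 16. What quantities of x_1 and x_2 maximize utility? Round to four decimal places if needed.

Leontief preferences: the optimum is at the kink where x_1/2 = x_2/1, i.e. x_2 = (1/2)·x_1.
Budget: p_1·x_1 + p_2·(1/2)·x_1 = M, so (2·p_1 + p_2)·x_1 = 2·M.
Demand: x_1*(p_1,p_2,M) = 2·M/(2·p_1 + p_2), x_2* = M/(2·p_1 + p_2).
Here 2·14 + 6.8 = 34.8, giving x_1* = 0.9195 and x_2* = 0.4598.

x_1* = 0.9195, x_2* = 0.4598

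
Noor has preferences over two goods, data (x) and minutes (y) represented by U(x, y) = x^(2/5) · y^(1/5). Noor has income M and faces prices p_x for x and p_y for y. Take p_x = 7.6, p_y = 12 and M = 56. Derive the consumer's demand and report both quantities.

At p_x=7.6, p_y=12, M=56: x* = 2/3·56/7.6 = 4.9123, y* = 1.5556.

x* = 4.9123, y* = 1.5556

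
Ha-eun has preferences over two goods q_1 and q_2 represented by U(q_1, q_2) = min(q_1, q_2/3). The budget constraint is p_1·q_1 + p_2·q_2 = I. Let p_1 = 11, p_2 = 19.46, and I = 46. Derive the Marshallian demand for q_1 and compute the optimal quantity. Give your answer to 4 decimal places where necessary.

Here 11 + 3·19.46 = 69.38, giving q_1* = 0.663.

q_1* = 0.663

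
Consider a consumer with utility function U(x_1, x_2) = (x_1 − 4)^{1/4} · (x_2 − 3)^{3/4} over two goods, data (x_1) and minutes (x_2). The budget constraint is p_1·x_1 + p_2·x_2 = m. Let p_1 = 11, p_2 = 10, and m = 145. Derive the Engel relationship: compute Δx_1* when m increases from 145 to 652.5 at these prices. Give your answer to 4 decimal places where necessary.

Substituting into the budget: x_1* = 4 + 0.25·(m − 4·p_1 − 3·p_2)/p_1, and x_2* = 3 + 0.75·(…)/p_2.
Discretionary income = 145 − 4·11 − 3·10 = 71; x_1* = 4 + 0.25·71/11 = 5.6136.
At m' = 652.5: x_1* = 17.1477. Change: 17.1477 − 5.6136 = 11.5341.

Δx_1* = 11.5341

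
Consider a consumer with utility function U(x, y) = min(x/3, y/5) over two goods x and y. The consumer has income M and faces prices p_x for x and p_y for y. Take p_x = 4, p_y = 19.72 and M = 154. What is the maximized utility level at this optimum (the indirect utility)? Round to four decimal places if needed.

Leontief preferences: the optimum is at the kink where x/3 = y/5, i.e. y = (5/3)·x.
Budget: p_x·x + p_y·(5/3)·x = M, so (3·p_x + 5·p_y)·x = 3·M.
Demand: x*(p_x,p_y,M) = 3·M/(3·p_x + 5·p_y), y* = 5·M/(3·p_x + 5·p_y).
Here 3·4 + 5·19.72 = 110.6, giving x* = 4.1772 and y* = 6.962.
Utility at the optimum: U(4.1772, 6.962) = 1.3924.

V = 1.3924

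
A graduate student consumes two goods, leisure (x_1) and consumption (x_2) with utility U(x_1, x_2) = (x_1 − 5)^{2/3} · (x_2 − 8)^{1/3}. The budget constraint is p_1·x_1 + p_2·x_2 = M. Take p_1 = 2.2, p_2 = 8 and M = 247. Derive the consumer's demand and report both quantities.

Let x_1' = x_1−5, x_2' = x_2−8. MRS = 2·x_2'/x_1' = p_1/p_2.
Substituting into the budget: x_1* = 5 + 2/3·(M − 5·p_1 − 8·p_2)/p_1, and x_2* = 8 + 1/3·(…)/p_2.
Discretionary income = 247 − 5·2.2 − 8·8 = 172; x_1* = 5 + 2/3·172/2.2 = 57.1212; x_2* = 8 + 1/3·172/8 = 15.1667.

x_1* = 57.1212, x_2* = 15.1667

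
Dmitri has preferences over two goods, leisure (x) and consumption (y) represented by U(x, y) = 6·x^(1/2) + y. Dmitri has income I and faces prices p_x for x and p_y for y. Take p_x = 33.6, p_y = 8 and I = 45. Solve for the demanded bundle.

MU_x = 3/√x, MU_y = 1. Tangency: 3/√x = p_x/p_y.
Thus x* = (3·p_y/p_x)² — independent of I — with the rest of income spent on y.
Plugging in: x* = (3·8/33.6)² = 0.5102, y* = 3.4821.

x* = 0.5102, y* = 3.4821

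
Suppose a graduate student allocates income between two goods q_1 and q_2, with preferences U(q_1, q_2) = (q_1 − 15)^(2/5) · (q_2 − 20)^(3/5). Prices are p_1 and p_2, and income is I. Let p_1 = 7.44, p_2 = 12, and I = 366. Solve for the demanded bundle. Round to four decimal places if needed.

q_1* = 15.7742, q_2* = 20.72

MRS = (2/3)·(q_2−20)/(q_1−15). Tangency with p_1/p_2 gives q_2−20 = (3/2)·(p_1/p_2)·(q_1−15).
Substituting into the budget: q_1* = 15 + 0.4·(I − 15·p_1 − 20·p_2)/p_1, and q_2* = 20 + 0.6·(…)/p_2.
Discretionary income = 366 − 15·7.44 − 20·12 = 14.4; q_1* = 15 + 0.4·14.4/7.44 = 15.7742; q_2* = 20 + 0.6·14.4/12 = 20.72.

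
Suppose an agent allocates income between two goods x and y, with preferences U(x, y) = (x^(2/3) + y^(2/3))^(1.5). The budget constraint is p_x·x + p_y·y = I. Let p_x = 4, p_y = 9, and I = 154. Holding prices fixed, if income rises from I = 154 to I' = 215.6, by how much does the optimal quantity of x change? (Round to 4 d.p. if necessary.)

From the CES first-order condition, (y/x)^(1/3) = p_x/p_y.
Hence y/x = (p_x/p_y)^(1/(1/3)), i.e. raised to the 3 power.
Substitute y = (y/x)·x into the budget: x* = I/(p_x + p_y·(y/x)).
Numerically y/x = 0.087791, so x* = 154/(4 + 9·0.087791) = 32.1495.
At I' = 215.6: x* = 45.0093. Change: 45.0093 − 32.1495 = 12.8598.

Δx* = 12.8598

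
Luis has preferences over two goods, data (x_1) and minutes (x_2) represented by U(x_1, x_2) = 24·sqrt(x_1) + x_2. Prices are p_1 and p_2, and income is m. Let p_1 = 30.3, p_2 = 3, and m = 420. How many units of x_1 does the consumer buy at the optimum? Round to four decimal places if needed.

Set MRS = p_1/p_2: 12·x_1^(−1/2) = p_1/p_2.
Thus x_1* = (12·p_2/p_1)² — independent of m — with the rest of income spent on x_2.
Plugging in: x_1* = (12·3/30.3)² = 1.4116.

x_1* = 1.4116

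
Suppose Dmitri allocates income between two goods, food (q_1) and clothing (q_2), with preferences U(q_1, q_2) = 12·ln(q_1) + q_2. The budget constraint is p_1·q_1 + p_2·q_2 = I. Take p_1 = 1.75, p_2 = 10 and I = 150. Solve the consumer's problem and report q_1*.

q_1* = 68.5714

Set MRS = p_1/p_2: (12/q_1)/1 = p_1/p_2.
So q_1*(p_1,p_2) = 12·p_2/p_1, independent of income; and q_2* = (I − 12·p_2)/p_2.
At the given prices: q_1* = 12·10/1.75 = 68.5714.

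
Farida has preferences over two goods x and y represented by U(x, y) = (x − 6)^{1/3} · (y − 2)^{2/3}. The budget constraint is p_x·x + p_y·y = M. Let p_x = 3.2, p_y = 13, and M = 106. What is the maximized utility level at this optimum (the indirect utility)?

This is Cobb-Douglas in (x−6, y−2): tangency gives 1/3·p_y·(y−2) = 2/3·p_x·(x−6).
Substituting into the budget: x* = 6 + 1/3·(M − 6·p_x − 2·p_y)/p_x, and y* = 2 + 2/3·(…)/p_y.
Discretionary income = 106 − 6·3.2 − 2·13 = 60.8; x* = 6 + 1/3·60.8/3.2 = 12.3333; y* = 2 + 2/3·60.8/13 = 5.1179.
Utility at the optimum: U(12.3333, 5.1179) = 3.9487.

V = 3.9487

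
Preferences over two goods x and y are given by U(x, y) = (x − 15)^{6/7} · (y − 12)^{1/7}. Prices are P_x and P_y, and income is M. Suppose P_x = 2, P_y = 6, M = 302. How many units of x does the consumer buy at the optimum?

Let x' = x−15, y' = y−12. MRS = 6·y'/x' = P_x/P_y.
Substituting into the budget: x* = 15 + 6/7·(M − 15·P_x − 12·P_y)/P_x, and y* = 12 + 1/7·(…)/P_y.
Discretionary income = 302 − 15·2 − 12·6 = 200; x* = 15 + 6/7·200/2 = 100.7143.

x* = 100.7143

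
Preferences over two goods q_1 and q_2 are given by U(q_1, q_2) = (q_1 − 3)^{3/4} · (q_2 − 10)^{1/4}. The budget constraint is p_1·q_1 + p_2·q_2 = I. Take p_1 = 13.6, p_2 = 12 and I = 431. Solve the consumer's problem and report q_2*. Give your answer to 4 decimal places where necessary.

q_2* = 15.6292

Let q_1' = q_1−3, q_2' = q_2−10. MRS = 3·q_2'/q_1' = p_1/p_2.
After buying the subsistence bundle (3, 10), a share 0.75 of the remaining income goes to q_1: q_1* = 3 + 0.75·(I − 3p_1 − 10p_2)/p_1.
Discretionary income = 431 − 3·13.6 − 10·12 = 270.2; q_2* = 10 + 0.25·270.2/12 = 15.6292.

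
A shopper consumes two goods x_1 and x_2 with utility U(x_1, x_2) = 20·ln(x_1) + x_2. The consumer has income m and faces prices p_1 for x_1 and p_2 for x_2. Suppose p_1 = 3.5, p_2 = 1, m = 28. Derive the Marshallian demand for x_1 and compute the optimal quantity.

x_1* = 5.7143

So x_1*(p_1,p_2) = 20·p_2/p_1, independent of income; and x_2* = (m − 20·p_2)/p_2.
At the given prices: x_1* = 20·1/3.5 = 5.7143.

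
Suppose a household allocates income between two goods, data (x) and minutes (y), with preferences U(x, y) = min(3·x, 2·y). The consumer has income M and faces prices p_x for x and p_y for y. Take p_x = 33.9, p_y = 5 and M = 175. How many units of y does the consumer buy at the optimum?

y* = 6.3406

With perfect complements, no substitution: consume in ratio x:y = 2:3.
Budget: p_x·x + p_y·(3/2)·x = M, so (2·p_x + 3·p_y)·x = 2·M.
Demand: x*(p_x,p_y,M) = 2·M/(2·p_x + 3·p_y), y* = 3·M/(2·p_x + 3·p_y).
Here 2·33.9 + 3·5 = 82.8, giving y* = 6.3406.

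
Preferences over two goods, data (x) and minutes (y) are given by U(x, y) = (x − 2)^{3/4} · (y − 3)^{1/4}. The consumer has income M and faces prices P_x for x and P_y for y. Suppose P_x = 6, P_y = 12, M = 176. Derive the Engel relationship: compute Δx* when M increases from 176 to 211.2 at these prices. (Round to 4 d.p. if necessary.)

MRS = 3·(y−3)/(x−2). Tangency with P_x/P_y gives y−3 = (1/3)·(P_x/P_y)·(x−2).
After buying the subsistence bundle (2, 3), a share 0.75 of the remaining income goes to x: x* = 2 + 0.75·(M − 2P_x − 3P_y)/P_x.
Discretionary income = 176 − 2·6 − 3·12 = 128; x* = 2 + 0.75·128/6 = 18.
At M' = 211.2: x* = 22.4. Change: 22.4 − 18 = 4.4.

Δx* = 4.4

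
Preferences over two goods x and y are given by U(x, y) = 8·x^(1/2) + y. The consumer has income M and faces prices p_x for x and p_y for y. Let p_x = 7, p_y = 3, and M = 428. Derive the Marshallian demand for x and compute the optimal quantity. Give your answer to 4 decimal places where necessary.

x* = 2.9388

MU_x = 4/√x, MU_y = 1. Tangency: 4/√x = p_x/p_y.
Solve: √x = 4·p_y/p_x, so x*(p_x,p_y) = (4·p_y/p_x)², and y* = (M − p_x·x*)/p_y.
Plugging in: x* = (4·3/7)² = 2.9388.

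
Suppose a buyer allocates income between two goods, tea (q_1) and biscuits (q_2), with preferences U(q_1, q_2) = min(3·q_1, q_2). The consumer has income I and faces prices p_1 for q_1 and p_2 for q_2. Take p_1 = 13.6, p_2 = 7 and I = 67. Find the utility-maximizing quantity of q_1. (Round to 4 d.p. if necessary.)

Leontief preferences: the optimum is at the kink where q_1/1 = q_2/3, i.e. q_2 = 3·q_1.
Budget: p_1·q_1 + p_2·3·q_1 = I, so (p_1 + 3·p_2)·q_1 = I.
Demand: q_1*(p_1,p_2,I) = I/(p_1 + 3·p_2), q_2* = 3·I/(p_1 + 3·p_2).
Here 13.6 + 3·7 = 34.6, giving q_1* = 1.9364.

q_1* = 1.9364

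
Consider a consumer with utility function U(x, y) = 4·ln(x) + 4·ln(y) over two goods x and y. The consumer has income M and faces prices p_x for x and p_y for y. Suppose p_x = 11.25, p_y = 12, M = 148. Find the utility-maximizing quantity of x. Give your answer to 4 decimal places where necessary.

x* = 6.5778

Demand: x*(p_x,p_y,M) = 0.5·M/p_x and y* = 0.5·M/p_y.
At p_x=11.25, p_y=12, M=148: x* = 0.5·148/11.25 = 6.5778.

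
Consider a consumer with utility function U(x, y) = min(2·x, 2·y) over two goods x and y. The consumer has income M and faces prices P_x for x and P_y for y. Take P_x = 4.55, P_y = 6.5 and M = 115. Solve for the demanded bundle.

x* = 10.4072, y* = 10.4072

With perfect complements, no substitution: consume in ratio x:y = 2:2.
Budget: P_x·x + P_y·x = M, so (2·P_x + 2·P_y)·x = 2·M.
Demand: x*(P_x,P_y,M) = 2·M/(2·P_x + 2·P_y), y* = 2·M/(2·P_x + 2·P_y).
Here 2·4.55 + 2·6.5 = 22.1, giving x* = 10.4072 and y* = 10.4072.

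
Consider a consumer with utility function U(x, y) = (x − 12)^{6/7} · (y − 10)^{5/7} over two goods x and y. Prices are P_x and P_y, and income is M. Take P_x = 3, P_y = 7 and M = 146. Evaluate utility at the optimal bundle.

MRS = (6/5)·(y−10)/(x−12). Tangency with P_x/P_y gives y−10 = (5/6)·(P_x/P_y)·(x−12).
After buying the subsistence bundle (12, 10), a share 6/11 of the remaining income goes to x: x* = 12 + 6/11·(M − 12P_x − 10P_y)/P_x.
Discretionary income = 146 − 12·3 − 10·7 = 40; x* = 12 + 6/11·40/3 = 19.2727; y* = 10 + 5/11·40/7 = 12.5974.
Utility at the optimum: U(19.2727, 12.5974) = 10.8317.

V = 10.8317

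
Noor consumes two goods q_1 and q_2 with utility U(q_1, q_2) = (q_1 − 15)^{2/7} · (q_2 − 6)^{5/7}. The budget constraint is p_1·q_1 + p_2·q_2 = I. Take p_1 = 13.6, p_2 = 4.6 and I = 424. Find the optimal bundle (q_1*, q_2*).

q_1* = 19.042, q_2* = 35.8758

Let q_1' = q_1−15, q_2' = q_2−6. MRS = (2/5)·q_2'/q_1' = p_1/p_2.
Substituting into the budget: q_1* = 15 + 2/7·(I − 15·p_1 − 6·p_2)/p_1, and q_2* = 6 + 5/7·(…)/p_2.
Discretionary income = 424 − 15·13.6 − 6·4.6 = 192.4; q_1* = 15 + 2/7·192.4/13.6 = 19.042; q_2* = 6 + 5/7·192.4/4.6 = 35.8758.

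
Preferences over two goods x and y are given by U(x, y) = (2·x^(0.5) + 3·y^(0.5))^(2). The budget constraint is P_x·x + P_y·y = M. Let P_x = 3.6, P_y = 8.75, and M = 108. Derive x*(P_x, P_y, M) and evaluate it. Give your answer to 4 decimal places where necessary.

MRS = MU_x/MU_y = (2/3)·(y/x)^(0.5). Set equal to P_x/P_y.
Solve for the ratio: y/x = [(3/2)·P_x/P_y]^(2).
Substitute y = (y/x)·x into the budget: x* = M/(P_x + P_y·(y/x)).
Numerically y/x = 0.380865, so x* = 108/(3.6 + 8.75·0.380865) = 15.5786.

x* = 15.5786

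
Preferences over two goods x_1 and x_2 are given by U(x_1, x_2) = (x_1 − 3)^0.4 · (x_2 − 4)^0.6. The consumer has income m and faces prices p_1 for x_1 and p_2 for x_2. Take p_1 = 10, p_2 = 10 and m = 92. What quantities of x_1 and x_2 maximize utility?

MRS = (2/3)·(x_2−4)/(x_1−3). Tangency with p_1/p_2 gives x_2−4 = (3/2)·(p_1/p_2)·(x_1−3).
Substituting into the budget: x_1* = 3 + 0.4·(m − 3·p_1 − 4·p_2)/p_1, and x_2* = 4 + 0.6·(…)/p_2.
Discretionary income = 92 − 3·10 − 4·10 = 22; x_1* = 3 + 0.4·22/10 = 3.88; x_2* = 4 + 0.6·22/10 = 5.32.

x_1* = 3.88, x_2* = 5.32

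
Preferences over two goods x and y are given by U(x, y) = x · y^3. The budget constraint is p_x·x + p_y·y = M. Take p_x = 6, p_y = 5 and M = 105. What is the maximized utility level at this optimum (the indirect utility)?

Tangency: MRS = (1/3)·y/x = p_x/p_y.
So p_y·y = 3·p_x·x; combined with the budget, a share 0.25 of income goes to x.
Demand: x*(p_x,p_y,M) = 0.25·M/p_x and y* = 0.75·M/p_y.
At p_x=6, p_y=5, M=105: x* = 0.25·105/6 = 4.375, y* = 15.75.
Utility at the optimum: U(4.375, 15.75) = 17093.0566.

V = 17093.0566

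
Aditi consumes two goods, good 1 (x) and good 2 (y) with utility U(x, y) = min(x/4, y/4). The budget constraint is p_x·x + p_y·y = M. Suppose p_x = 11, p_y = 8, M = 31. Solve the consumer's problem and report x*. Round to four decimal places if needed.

Demand: x*(p_x,p_y,M) = 4·M/(4·p_x + 4·p_y), y* = 4·M/(4·p_x + 4·p_y).
Here 4·11 + 4·8 = 76, giving x* = 1.6316.

x* = 1.6316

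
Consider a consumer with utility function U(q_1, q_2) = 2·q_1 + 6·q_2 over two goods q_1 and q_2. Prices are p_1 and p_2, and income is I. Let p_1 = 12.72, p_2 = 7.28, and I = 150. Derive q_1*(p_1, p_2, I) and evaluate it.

q_1* = 0

Numerically: q_1* = 0, q_2* = 20.6044.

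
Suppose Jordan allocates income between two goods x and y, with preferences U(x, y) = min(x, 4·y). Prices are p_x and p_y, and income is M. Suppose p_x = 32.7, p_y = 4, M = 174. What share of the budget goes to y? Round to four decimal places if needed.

Leontief preferences: the optimum is at the kink where x/4 = y/1, i.e. y = (1/4)·x.
Budget: p_x·x + p_y·(1/4)·x = M, so (4·p_x + p_y)·x = 4·M.
Demand: x*(p_x,p_y,M) = 4·M/(4·p_x + p_y), y* = M/(4·p_x + p_y).
Here 4·32.7 + 4 = 134.8, giving x* = 5.1632 and y* = 1.2908.
Expenditure on y: 4·1.2908 = 5.1632; share = 0.0297.

share on y = 0.0297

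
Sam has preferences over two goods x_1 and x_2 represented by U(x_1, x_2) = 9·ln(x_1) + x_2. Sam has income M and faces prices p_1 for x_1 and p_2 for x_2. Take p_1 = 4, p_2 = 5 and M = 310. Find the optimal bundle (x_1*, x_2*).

x_1* = 11.25, x_2* = 53

Set MRS = p_1/p_2: (9/x_1)/1 = p_1/p_2.
So x_1*(p_1,p_2) = 9·p_2/p_1, independent of income; and x_2* = (M − 9·p_2)/p_2.
At the given prices: x_1* = 9·5/4 = 11.25, and x_2* = 53.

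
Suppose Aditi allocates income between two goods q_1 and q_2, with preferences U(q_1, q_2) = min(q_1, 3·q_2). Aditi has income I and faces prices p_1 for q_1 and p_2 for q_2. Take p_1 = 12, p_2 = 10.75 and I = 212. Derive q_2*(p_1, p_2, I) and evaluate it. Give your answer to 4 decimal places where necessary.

q_2* = 4.5348

Leontief preferences: the optimum is at the kink where q_1/3 = q_2/1, i.e. q_2 = (1/3)·q_1.
Budget: p_1·q_1 + p_2·(1/3)·q_1 = I, so (3·p_1 + p_2)·q_1 = 3·I.
Demand: q_1*(p_1,p_2,I) = 3·I/(3·p_1 + p_2), q_2* = I/(3·p_1 + p_2).
Here 3·12 + 10.75 = 46.75, giving q_2* = 4.5348.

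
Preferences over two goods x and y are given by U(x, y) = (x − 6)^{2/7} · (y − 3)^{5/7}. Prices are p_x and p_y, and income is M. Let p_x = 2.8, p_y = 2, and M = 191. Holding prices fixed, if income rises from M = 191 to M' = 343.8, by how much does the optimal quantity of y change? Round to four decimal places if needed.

This is Cobb-Douglas in (x−6, y−3): tangency gives 2/7·p_y·(y−3) = 5/7·p_x·(x−6).
After buying the subsistence bundle (6, 3), a share 2/7 of the remaining income goes to x: x* = 6 + 2/7·(M − 6p_x − 3p_y)/p_x.
Discretionary income = 191 − 6·2.8 − 3·2 = 168.2; y* = 3 + 5/7·168.2/2 = 63.0714.
At M' = 343.8: y* = 117.6429. Change: 117.6429 − 63.0714 = 54.5714.

Δy* = 54.5714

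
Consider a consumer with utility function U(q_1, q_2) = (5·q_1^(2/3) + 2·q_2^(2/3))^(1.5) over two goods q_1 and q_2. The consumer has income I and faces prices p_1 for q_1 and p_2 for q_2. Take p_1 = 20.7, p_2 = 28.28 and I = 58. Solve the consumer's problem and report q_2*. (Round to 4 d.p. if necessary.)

MU_q_1 ∝ 5·q_1^(-1/3), MU_q_2 ∝ 2·q_2^(-1/3), so MRS = (5/2)·(q_2/q_1)^(1/3) = p_1/p_2.
Hence q_2/q_1 = ((2/5)·p_1/p_2)^(1/(1/3)), i.e. raised to the 3 power.
Substitute q_2 = (q_2/q_1)·q_1 into the budget: q_1* = I/(p_1 + p_2·(q_2/q_1)).
Numerically q_2/q_1 = 0.025099, so q_1* = 58/(20.7 + 28.28·0.025099) = 2.709 and q_2* = 0.025099·2.709 = 0.068.

q_2* = 0.068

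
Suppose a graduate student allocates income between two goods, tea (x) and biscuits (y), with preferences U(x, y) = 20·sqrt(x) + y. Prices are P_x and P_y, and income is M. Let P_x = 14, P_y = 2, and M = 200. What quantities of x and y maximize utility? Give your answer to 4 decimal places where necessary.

x* = 2.0408, y* = 85.7143

Set MRS = P_x/P_y: 10·x^(−1/2) = P_x/P_y.
Solve: √x = 10·P_y/P_x, so x*(P_x,P_y) = (10·P_y/P_x)², and y* = (M − P_x·x*)/P_y.
Plugging in: x* = (10·2/14)² = 2.0408, y* = 85.7143.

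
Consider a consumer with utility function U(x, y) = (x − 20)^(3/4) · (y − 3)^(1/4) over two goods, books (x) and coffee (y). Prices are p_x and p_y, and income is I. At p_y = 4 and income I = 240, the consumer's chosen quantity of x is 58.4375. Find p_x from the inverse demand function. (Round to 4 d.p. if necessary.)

p_x = 3.2

MRS = 3·(y−3)/(x−20). Tangency with p_x/p_y gives y−3 = (1/3)·(p_x/p_y)·(x−20).
Substituting into the budget: x* = 20 + 0.75·(I − 20·p_x − 3·p_y)/p_x, and y* = 3 + 0.25·(…)/p_y.
Set x* = 58.4375 in the demand function and solve for p_x: p_x = 3.2.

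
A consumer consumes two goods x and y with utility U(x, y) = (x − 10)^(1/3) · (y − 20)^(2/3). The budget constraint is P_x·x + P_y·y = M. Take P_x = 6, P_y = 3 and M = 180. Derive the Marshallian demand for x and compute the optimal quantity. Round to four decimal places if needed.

This is Cobb-Douglas in (x−10, y−20): tangency gives 1/3·P_y·(y−20) = 2/3·P_x·(x−10).
After buying the subsistence bundle (10, 20), a share 1/3 of the remaining income goes to x: x* = 10 + 1/3·(M − 10P_x − 20P_y)/P_x.
Discretionary income = 180 − 10·6 − 20·3 = 60; x* = 10 + 1/3·60/6 = 13.3333.

x* = 13.3333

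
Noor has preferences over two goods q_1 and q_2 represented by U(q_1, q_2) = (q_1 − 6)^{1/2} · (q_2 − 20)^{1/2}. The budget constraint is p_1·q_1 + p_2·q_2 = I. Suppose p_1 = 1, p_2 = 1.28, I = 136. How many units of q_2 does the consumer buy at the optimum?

Substituting into the budget: q_1* = 6 + 0.5·(I − 6·p_1 − 20·p_2)/p_1, and q_2* = 20 + 0.5·(…)/p_2.
Discretionary income = 136 − 6·1 − 20·1.28 = 104.4; q_2* = 20 + 0.5·104.4/1.28 = 60.7812.

q_2* = 60.7812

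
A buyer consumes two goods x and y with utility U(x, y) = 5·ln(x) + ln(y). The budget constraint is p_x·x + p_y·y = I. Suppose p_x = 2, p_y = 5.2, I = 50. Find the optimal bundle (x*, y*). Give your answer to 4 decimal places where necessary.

Demand: x*(p_x,p_y,I) = 5/6·I/p_x and y* = 1/6·I/p_y.
At p_x=2, p_y=5.2, I=50: x* = 5/6·50/2 = 20.8333, y* = 1.6026.

x* = 20.8333, y* = 1.6026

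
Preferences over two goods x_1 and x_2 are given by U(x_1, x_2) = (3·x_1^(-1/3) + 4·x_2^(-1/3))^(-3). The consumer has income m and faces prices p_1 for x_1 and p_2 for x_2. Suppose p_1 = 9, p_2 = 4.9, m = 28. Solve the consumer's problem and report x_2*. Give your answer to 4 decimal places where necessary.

MU_x_1 ∝ 3·x_1^(-4/3), MU_x_2 ∝ 4·x_2^(-4/3), so MRS = (3/4)·(x_2/x_1)^(4/3) = p_1/p_2.
Solve for the ratio: x_2/x_1 = [(4/3)·p_1/p_2]^(0.75).
Substitute x_2 = (x_2/x_1)·x_1 into the budget: x_1* = m/(p_1 + p_2·(x_2/x_1)).
Numerically x_2/x_1 = 1.957667, so x_1* = 28/(9 + 4.9·1.957667) = 1.506 and x_2* = 1.957667·1.506 = 2.9482.

x_2* = 2.9482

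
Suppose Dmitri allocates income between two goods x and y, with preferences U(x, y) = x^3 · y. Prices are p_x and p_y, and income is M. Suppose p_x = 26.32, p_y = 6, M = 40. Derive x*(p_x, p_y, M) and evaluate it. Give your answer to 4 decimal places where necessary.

The MRS is 3·y/x. Set MRS = p_x/p_y.
So 3·p_y·y = p_x·x; combined with the budget, a share 0.75 of income goes to x.
Demand: x*(p_x,p_y,M) = 0.75·M/p_x and y* = 0.25·M/p_y.
At p_x=26.32, p_y=6, M=40: x* = 0.75·40/26.32 = 1.1398.

x* = 1.1398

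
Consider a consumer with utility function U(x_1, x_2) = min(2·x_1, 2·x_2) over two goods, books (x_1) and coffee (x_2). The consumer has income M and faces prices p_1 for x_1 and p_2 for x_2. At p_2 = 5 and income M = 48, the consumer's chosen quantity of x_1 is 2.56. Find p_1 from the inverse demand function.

Leontief preferences: the optimum is at the kink where x_1/2 = x_2/2, i.e. x_2 = x_1.
Budget: p_1·x_1 + p_2·x_1 = M, so (2·p_1 + 2·p_2)·x_1 = 2·M.
Demand: x_1*(p_1,p_2,M) = 2·M/(2·p_1 + 2·p_2), x_2* = 2·M/(2·p_1 + 2·p_2).
Set x_1* = 2.56 in the demand function and solve for p_1: p_1 = 13.75.

p_1 = 13.75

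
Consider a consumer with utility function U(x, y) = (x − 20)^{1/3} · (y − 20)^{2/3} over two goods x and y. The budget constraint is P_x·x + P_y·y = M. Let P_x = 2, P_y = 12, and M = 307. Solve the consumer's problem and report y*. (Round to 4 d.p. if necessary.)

Let x' = x−20, y' = y−20. MRS = (1/2)·y'/x' = P_x/P_y.
After buying the subsistence bundle (20, 20), a share 1/3 of the remaining income goes to x: x* = 20 + 1/3·(M − 20P_x − 20P_y)/P_x.
Discretionary income = 307 − 20·2 − 20·12 = 27; y* = 20 + 2/3·27/12 = 21.5.

y* = 21.5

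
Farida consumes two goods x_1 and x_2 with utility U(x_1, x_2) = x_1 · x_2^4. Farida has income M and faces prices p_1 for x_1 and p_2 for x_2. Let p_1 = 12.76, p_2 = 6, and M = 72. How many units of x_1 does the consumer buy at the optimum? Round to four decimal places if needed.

x_1* = 1.1285

MU_x_1/MU_x_2 = (x_2)/(4·x_1); tangency sets this equal to p_1/p_2.
So p_2·x_2 = 4·p_1·x_1; combined with the budget, a share 0.2 of income goes to x_1.
Demand: x_1*(p_1,p_2,M) = 0.2·M/p_1 and x_2* = 0.8·M/p_2.
At p_1=12.76, p_2=6, M=72: x_1* = 0.2·72/12.76 = 1.1285.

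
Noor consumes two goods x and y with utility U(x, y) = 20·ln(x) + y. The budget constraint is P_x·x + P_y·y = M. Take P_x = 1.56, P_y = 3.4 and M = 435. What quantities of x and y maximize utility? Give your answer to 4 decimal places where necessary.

So x*(P_x,P_y) = 20·P_y/P_x, independent of income; and y* = (M − 20·P_y)/P_y.
At the given prices: x* = 20·3.4/1.56 = 43.5897, and y* = 107.9412.

x* = 43.5897, y* = 107.9412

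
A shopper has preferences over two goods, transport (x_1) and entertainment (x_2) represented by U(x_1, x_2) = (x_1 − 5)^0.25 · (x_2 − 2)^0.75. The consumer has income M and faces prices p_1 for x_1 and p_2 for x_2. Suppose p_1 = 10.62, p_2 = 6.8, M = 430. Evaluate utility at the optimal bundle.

This is Cobb-Douglas in (x_1−5, x_2−2): tangency gives 0.25·p_2·(x_2−2) = 0.75·p_1·(x_1−5).
After buying the subsistence bundle (5, 2), a share 0.25 of the remaining income goes to x_1: x_1* = 5 + 0.25·(M − 5p_1 − 2p_2)/p_1.
Discretionary income = 430 − 5·10.62 − 2·6.8 = 363.3; x_1* = 5 + 0.25·363.3/10.62 = 13.5523; x_2* = 2 + 0.75·363.3/6.8 = 42.0699.
Utility at the optimum: U(13.5523, 42.0699) = 27.2354.

V = 27.2354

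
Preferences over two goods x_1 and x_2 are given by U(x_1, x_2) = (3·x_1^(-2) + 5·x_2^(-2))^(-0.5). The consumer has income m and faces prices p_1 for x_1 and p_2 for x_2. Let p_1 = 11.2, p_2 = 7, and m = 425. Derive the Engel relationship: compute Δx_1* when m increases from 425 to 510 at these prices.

MRS = MU_x_1/MU_x_2 = (3/5)·(x_2/x_1)^(3). Set equal to p_1/p_2.
Solve for the ratio: x_2/x_1 = [(5/3)·p_1/p_2]^(1/3).
With the ratio pinned down, the budget gives x_1* = m/(p_1 + p_2·(x_2/x_1)) and x_2* = (x_2/x_1)·x_1*.
Numerically x_2/x_1 = 1.386723, so x_1* = 425/(11.2 + 7·1.386723) = 20.3281.
At m' = 510: x_1* = 24.3937. Change: 24.3937 − 20.3281 = 4.0656.

Δx_1* = 4.0656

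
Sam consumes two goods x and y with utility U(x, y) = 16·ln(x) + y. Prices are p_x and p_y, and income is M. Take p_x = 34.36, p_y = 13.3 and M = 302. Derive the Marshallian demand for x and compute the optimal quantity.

x* = 6.1932

Set MRS = p_x/p_y: (16/x)/1 = p_x/p_y.
So x*(p_x,p_y) = 16·p_y/p_x, independent of income; and y* = (M − 16·p_y)/p_y.
At the given prices: x* = 16·13.3/34.36 = 6.1932.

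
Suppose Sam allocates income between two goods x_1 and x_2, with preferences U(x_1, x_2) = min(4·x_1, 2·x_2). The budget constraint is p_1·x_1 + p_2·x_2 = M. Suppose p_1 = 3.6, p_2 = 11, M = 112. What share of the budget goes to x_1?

With perfect complements, no substitution: consume in ratio x_1:x_2 = 2:4.
Budget: p_1·x_1 + p_2·2·x_1 = M, so (2·p_1 + 4·p_2)·x_1 = 2·M.
Demand: x_1*(p_1,p_2,M) = 2·M/(2·p_1 + 4·p_2), x_2* = 4·M/(2·p_1 + 4·p_2).
Here 2·3.6 + 4·11 = 51.2, giving x_1* = 4.375 and x_2* = 8.75.
Expenditure on x_1: 3.6·4.375 = 15.75; share = 0.1406.

share on x_1 = 0.1406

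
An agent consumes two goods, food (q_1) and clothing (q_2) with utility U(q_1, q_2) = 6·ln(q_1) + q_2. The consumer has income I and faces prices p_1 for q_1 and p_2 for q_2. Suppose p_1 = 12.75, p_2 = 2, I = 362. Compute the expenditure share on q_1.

share on q_1 = 0.0331

Set MRS = p_1/p_2: (6/q_1)/1 = p_1/p_2.
So q_1*(p_1,p_2) = 6·p_2/p_1, independent of income; and q_2* = (I − 6·p_2)/p_2.
At the given prices: q_1* = 6·2/12.75 = 0.9412, and q_2* = 175.
Expenditure on q_1: 12.75·0.9412 = 12; share = 0.0331.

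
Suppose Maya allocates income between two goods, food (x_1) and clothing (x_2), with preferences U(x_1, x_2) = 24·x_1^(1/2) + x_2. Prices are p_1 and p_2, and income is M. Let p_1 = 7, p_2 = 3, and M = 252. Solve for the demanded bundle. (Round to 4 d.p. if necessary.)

x_1* = 26.449, x_2* = 22.2857

Thus x_1* = (12·p_2/p_1)² — independent of M — with the rest of income spent on x_2.
Plugging in: x_1* = (12·3/7)² = 26.449, x_2* = 22.2857.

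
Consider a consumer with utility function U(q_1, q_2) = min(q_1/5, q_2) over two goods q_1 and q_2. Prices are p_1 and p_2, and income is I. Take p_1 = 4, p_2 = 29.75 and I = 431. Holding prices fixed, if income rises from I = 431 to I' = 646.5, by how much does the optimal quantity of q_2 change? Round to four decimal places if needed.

Leontief preferences: the optimum is at the kink where q_1/5 = q_2/1, i.e. q_2 = (1/5)·q_1.
Budget: p_1·q_1 + p_2·(1/5)·q_1 = I, so (5·p_1 + p_2)·q_1 = 5·I.
Demand: q_1*(p_1,p_2,I) = 5·I/(5·p_1 + p_2), q_2* = I/(5·p_1 + p_2).
Here 5·4 + 29.75 = 49.75, giving q_2* = 8.6633.
At I' = 646.5: q_2* = 12.995. Change: 12.995 − 8.6633 = 4.3317.

Δq_2* = 4.3317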